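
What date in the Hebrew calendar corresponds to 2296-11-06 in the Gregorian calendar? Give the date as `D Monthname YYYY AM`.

10 Cheshvan 6057 AM

Both dates share Julian Day Number 2559967; in the Hebrew calendar that is 10 Cheshvan 6057 AM.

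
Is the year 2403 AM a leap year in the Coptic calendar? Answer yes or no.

yes

2403 mod 4 = 3; in the Coptic calendar a year is leap when year mod 4 = 3, so it is a leap year.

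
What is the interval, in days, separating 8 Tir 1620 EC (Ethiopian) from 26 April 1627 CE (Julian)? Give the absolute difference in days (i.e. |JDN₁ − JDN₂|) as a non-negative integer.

First date → JDN 2315688; second date → JDN 2315435.
The interval is |2315688 − 2315435| = 253 days.

253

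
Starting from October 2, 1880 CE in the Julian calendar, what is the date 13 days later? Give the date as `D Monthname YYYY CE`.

15 October 1880 CE

JDN of October 2, 1880 CE = 2408003.
2408003 + 13 = 2408016.
JDN 2408016 in the Julian calendar is 15 October 1880 CE.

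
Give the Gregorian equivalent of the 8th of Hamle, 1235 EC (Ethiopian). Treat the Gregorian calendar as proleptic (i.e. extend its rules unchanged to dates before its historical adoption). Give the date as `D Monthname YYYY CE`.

Both dates share Julian Day Number 2175246; in the Gregorian calendar that is 9 July 1243 CE.

9 July 1243 CE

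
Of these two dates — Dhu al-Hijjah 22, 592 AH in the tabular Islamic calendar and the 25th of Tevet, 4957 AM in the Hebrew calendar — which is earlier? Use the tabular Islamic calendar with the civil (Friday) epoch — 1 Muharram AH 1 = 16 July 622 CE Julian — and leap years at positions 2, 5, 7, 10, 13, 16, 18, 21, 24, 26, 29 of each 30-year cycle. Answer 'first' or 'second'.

First date → JDN 2158217; second date → JDN 2158249.
JDN 2158217 < JDN 2158249, so the first date is earlier.

first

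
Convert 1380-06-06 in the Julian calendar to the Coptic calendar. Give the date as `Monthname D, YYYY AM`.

Paoni 12, 1096 AM

The source date corresponds to 14 June 1380 in the proleptic Gregorian calendar (JDN 2225260).
That day falls on 12 Paoni 1096 AM in the Coptic calendar.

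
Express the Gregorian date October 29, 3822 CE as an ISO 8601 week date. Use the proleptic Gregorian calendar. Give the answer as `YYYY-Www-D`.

The weekday is Tuesday (ISO weekday 2).
That Tuesday belongs to ISO week 44 of ISO year 3822.

3822-W44-2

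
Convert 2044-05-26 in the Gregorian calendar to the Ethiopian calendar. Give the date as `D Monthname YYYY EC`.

18 Ginbot 2036 EC

Julian Day Number of the source date = 2467762.
Converting JDN 2467762 to the Ethiopian calendar gives 18 Ginbot 2036 EC.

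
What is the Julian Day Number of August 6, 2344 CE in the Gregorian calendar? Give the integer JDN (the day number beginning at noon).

2577406

JDN 2299161 is 15 October 1582 CE (Gregorian); the target day is +278245 days from there, so JDN = 2577406.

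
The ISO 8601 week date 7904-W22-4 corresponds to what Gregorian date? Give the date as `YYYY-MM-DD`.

ISO week 1 of 7904 is the week containing the first Thursday of 7904.
Week 22, day 4 (Thursday) lands on 7904-06-02.

7904-06-02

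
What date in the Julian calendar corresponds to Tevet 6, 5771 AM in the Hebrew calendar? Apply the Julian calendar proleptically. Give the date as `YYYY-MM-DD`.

Both dates share Julian Day Number 2455544; in the Julian calendar that is 30 November 2010 CE.

2010-11-30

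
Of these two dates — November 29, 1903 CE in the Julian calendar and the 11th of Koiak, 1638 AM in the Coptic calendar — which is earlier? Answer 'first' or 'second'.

first

Converting both to JDN: 2416461 vs 2423044; the smaller is the first.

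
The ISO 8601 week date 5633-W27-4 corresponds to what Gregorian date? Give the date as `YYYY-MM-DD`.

ISO week 1 of 5633 is the week containing the first Thursday of 5633.
Week 27, day 4 (Thursday) lands on 5633-07-07.

5633-07-07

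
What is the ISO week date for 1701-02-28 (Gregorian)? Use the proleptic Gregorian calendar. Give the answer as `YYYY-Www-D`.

1701-W09-1

The weekday is Monday (ISO weekday 1).
That Monday belongs to ISO week 9 of ISO year 1701.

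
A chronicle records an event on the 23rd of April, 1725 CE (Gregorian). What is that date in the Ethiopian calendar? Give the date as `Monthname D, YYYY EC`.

Both dates share Julian Day Number 2351216; in the Ethiopian calendar that is 17 Miyazya 1717 EC.

Miyazya 17, 1717 EC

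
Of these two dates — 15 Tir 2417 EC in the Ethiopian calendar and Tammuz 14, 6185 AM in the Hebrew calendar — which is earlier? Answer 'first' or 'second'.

First date → JDN 2606799; second date → JDN 2606954.
JDN 2606799 < JDN 2606954, so the first date is earlier.

first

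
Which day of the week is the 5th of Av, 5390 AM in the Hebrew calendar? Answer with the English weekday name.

Equivalently 14 July 1630 Gregorian, JDN 2316600.
Since JDN mod 7 = 6 (0 = Monday), the day is Sunday.

Sunday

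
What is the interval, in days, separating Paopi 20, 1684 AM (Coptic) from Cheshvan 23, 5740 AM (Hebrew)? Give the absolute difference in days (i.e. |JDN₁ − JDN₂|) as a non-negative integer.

4396

First date → JDN 2439795; second date → JDN 2444191.
The interval is |2439795 − 2444191| = 4396 days.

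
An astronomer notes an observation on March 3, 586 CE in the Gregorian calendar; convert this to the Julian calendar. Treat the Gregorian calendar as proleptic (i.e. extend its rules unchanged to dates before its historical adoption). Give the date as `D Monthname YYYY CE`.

For dates in this range the Gregorian date is 2 days ahead of the Julian.
3 March 586 Gregorian − 2 days → 1 March 586 Julian.

1 March 586 CE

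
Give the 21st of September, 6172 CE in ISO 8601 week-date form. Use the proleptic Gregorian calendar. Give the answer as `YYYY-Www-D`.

The weekday is Monday (ISO weekday 1).
That Monday belongs to ISO week 39 of ISO year 6172.

6172-W39-1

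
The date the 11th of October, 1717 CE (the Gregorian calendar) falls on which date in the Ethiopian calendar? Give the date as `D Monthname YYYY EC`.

3 Tikimt 1710 EC

Both dates share Julian Day Number 2348465; in the Ethiopian calendar that is 3 Tikimt 1710 EC.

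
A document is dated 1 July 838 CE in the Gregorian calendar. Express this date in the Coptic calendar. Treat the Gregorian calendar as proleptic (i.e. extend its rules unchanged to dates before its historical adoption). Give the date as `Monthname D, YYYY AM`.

Epip 3, 554 AM

Julian Day Number of the source date = 2027315.
Converting JDN 2027315 to the Coptic calendar gives 3 Epip 554 AM.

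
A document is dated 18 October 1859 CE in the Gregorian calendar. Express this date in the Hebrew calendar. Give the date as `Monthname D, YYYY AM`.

Both dates share Julian Day Number 2400336; in the Hebrew calendar that is 20 Tishrei 5620 AM.

Tishrei 20, 5620 AM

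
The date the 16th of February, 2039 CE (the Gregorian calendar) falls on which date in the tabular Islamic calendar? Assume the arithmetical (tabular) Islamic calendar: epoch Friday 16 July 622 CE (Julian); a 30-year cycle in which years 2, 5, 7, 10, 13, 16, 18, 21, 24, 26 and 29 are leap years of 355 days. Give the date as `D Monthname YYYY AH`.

22 Muharram 1461 AH

Both dates share Julian Day Number 2465836; in the tabular Islamic calendar that is 22 Muharram 1461 AH.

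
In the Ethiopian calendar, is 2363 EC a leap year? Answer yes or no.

2363 mod 4 = 3; in the Ethiopian calendar a year is leap when year mod 4 = 3, so it is a leap year.

yes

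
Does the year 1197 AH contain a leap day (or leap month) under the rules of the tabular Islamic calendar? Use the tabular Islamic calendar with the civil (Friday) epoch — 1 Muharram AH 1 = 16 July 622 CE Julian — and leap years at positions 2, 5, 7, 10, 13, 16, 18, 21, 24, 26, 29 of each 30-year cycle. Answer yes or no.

Year 1197 AH is year 27 of its 30-year cycle; leap positions are 2, 5, 7, 10, 13, 16, 18, 21, 24, 26, 29, so it is a common year (354 days).

no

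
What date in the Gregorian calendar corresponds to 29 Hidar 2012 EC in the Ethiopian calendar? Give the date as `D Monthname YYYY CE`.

9 December 2019 CE

Julian Day Number of the source date = 2458827.
Converting JDN 2458827 to the Gregorian calendar gives 9 December 2019 CE.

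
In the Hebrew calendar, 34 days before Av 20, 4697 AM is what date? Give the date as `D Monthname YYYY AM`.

JDN of Av 20, 4697 AM = 2063509.
2063509 − 34 = 2063475.
JDN 2063475 in the Hebrew calendar is 15 Tammuz 4697 AM.

15 Tammuz 4697 AM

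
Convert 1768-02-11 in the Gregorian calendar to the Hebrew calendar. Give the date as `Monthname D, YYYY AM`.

Julian Day Number of the source date = 2366850.
Converting JDN 2366850 to the Hebrew calendar gives 23 Shevat 5528 AM.

Shevat 23, 5528 AM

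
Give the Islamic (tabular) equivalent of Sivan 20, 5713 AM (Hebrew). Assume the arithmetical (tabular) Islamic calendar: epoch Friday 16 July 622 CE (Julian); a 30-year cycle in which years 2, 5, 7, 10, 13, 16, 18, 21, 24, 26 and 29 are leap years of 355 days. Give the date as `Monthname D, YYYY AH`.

Julian Day Number of the source date = 2434532.
Converting JDN 2434532 to the tabular Islamic calendar gives 20 Ramadan 1372 AH.

Ramadan 20, 1372 AH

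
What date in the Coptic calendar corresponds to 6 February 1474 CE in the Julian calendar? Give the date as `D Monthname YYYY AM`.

12 Meshir 1190 AM

Both dates share Julian Day Number 2259473; in the Coptic calendar that is 12 Meshir 1190 AM.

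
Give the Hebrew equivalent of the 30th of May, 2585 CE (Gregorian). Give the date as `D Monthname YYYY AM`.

Both dates share Julian Day Number 2665362; in the Hebrew calendar that is 11 Sivan 6345 AM.

11 Sivan 6345 AM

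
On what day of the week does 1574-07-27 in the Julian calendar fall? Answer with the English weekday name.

Tuesday

Equivalently 6 August 1574 Gregorian, JDN 2296169.
2296169 ≡ 1 (mod 7); counting from Monday = 0 gives Tuesday.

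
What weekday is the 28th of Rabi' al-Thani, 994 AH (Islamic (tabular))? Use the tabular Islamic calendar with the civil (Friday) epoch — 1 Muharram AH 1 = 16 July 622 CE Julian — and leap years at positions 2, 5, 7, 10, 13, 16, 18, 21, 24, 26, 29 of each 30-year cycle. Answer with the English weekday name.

Equivalently 18 April 1586 Gregorian, JDN 2300442.
Since JDN mod 7 = 4 (0 = Monday), the day is Friday.

Friday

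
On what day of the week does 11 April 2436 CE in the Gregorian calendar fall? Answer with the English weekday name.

JDN 2610892 mod 7 = 4, and JDN 0 was a Monday, so this is a Friday.

Friday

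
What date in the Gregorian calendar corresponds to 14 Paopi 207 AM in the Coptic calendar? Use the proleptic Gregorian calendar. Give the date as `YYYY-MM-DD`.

0490-10-12

Both dates share Julian Day Number 1900314; in the Gregorian calendar that is 12 October 490 CE.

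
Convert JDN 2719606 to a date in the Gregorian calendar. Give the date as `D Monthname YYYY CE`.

Counting from JDN 2299161 = 15 Oct 1582 gives an offset of 420445 days.

5 December 2733 CE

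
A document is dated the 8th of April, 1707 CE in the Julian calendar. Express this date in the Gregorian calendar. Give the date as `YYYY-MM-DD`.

The Julian–Gregorian offset here is 11 days (Julian trailing).
8 April 1707 Julian + 11 days → 19 April 1707 Gregorian.

1707-04-19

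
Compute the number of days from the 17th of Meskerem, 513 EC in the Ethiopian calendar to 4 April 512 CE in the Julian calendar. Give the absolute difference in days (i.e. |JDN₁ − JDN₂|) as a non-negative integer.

3085

First date → JDN 1911245; second date → JDN 1908160.
The interval is |1911245 − 1908160| = 3085 days.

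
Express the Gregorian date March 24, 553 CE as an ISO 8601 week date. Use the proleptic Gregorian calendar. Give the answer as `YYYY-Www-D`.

0553-W12-6

The weekday is Saturday (ISO weekday 6).
That Saturday belongs to ISO week 12 of ISO year 553.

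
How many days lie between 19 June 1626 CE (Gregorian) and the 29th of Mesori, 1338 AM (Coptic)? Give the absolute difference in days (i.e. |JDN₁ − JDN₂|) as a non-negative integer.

First date → JDN 2315114; second date → JDN 2313727.
The interval is |2315114 − 2313727| = 1387 days.

1387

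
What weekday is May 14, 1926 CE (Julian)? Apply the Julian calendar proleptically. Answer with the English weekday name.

Thursday

In the Gregorian calendar this is 27 May 1926 (JDN 2424663).
Since JDN mod 7 = 3 (0 = Monday), the day is Thursday.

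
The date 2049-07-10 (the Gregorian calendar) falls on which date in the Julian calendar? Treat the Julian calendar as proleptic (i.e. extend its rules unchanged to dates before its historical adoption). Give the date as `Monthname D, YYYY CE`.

June 27, 2049 CE

For dates in this range the Gregorian date is 13 days ahead of the Julian.
10 July 2049 Gregorian − 13 days → 27 June 2049 Julian.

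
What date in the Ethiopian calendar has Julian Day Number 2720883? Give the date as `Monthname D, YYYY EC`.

Ginbot 21, 2729 EC

JDN 2720883 is 4 June 2737 in the Gregorian calendar.
In the Ethiopian calendar that day is Ginbot 21, 2729 EC.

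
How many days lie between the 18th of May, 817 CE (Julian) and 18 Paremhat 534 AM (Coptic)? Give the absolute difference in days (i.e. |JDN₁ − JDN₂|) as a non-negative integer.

First date → JDN 2019605; second date → JDN 2019905.
The interval is |2019605 − 2019905| = 300 days.

300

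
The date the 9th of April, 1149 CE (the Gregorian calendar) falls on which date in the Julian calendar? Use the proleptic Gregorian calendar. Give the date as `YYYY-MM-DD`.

1149-04-02

The Julian–Gregorian offset here is 7 days (Julian trailing).
9 April 1149 Gregorian − 7 days → 2 April 1149 Julian.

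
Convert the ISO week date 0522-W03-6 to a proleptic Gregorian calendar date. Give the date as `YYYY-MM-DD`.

0522-01-17

ISO week 1 of 522 is the week containing the first Thursday of 522.
Week 3, day 6 (Saturday) lands on 0522-01-17.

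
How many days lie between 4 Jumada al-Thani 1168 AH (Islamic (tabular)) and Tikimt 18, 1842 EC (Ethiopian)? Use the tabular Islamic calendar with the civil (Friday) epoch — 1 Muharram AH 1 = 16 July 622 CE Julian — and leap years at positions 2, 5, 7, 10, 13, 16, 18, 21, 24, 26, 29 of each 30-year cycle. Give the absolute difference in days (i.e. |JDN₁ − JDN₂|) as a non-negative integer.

First date → JDN 2362137; second date → JDN 2396693.
The interval is |2362137 − 2396693| = 34556 days.

34556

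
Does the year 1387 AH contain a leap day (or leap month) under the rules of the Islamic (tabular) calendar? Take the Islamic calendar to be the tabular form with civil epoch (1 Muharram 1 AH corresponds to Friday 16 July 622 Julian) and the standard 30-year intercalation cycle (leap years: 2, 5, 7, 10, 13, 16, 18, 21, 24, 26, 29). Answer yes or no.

yes

Year 1387 AH is year 7 of its 30-year cycle; leap positions are 2, 5, 7, 10, 13, 16, 18, 21, 24, 26, 29, so it is a leap year (355 days).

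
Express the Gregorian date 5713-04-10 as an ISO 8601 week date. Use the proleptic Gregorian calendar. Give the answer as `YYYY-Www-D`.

The weekday is Monday (ISO weekday 1).
That Monday belongs to ISO week 15 of ISO year 5713.

5713-W15-1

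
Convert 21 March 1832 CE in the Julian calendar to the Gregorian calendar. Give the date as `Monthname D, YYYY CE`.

For dates in this range the Gregorian date is 12 days ahead of the Julian.
21 March 1832 Julian + 12 days → 2 April 1832 Gregorian.

April 2, 1832 CE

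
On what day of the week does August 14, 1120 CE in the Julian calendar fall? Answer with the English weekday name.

Saturday

This is JDN 2130364 (21 August 1120 Gregorian).
JDN 2130364 mod 7 = 5, and JDN 0 was a Monday, so this is a Saturday.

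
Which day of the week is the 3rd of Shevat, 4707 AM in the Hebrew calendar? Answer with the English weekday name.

Monday

This is JDN 2066946 (2 January 947 Gregorian).
JDN 2066946 mod 7 = 0, and JDN 0 was a Monday, so this is a Monday.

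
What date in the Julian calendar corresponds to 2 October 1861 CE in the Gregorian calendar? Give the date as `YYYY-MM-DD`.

The Julian–Gregorian offset here is 12 days (Julian trailing).
2 October 1861 Gregorian − 12 days → 20 September 1861 Julian.

1861-09-20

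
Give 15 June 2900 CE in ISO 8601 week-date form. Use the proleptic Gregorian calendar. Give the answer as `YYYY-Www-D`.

The weekday is Tuesday (ISO weekday 2).
That Tuesday belongs to ISO week 24 of ISO year 2900.

2900-W24-2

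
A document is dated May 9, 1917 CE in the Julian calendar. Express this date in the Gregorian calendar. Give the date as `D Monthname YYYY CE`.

For dates in this range the Gregorian date is 13 days ahead of the Julian.
9 May 1917 Julian + 13 days → 22 May 1917 Gregorian.

22 May 1917 CE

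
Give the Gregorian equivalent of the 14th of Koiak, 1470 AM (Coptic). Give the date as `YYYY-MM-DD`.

Julian Day Number of the source date = 2361685.
Converting JDN 2361685 to the Gregorian calendar gives 21 December 1753 CE.

1753-12-21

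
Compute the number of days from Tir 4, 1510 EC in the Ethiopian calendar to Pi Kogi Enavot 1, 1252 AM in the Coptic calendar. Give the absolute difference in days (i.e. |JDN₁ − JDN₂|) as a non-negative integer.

6812

JDN of the first date = 2275506.
JDN of the second date = 2282318.
|2282318 − 2275506| = 6812.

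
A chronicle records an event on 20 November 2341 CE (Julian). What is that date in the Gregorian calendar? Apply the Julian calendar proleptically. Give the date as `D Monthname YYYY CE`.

At this point the Julian calendar is 16 days behind the Gregorian.
20 November 2341 Julian + 16 days → 6 December 2341 Gregorian.

6 December 2341 CE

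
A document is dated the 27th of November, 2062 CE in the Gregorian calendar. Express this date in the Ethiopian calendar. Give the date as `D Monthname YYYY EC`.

Julian Day Number of the source date = 2474521.
Converting JDN 2474521 to the Ethiopian calendar gives 18 Hidar 2055 EC.

18 Hidar 2055 EC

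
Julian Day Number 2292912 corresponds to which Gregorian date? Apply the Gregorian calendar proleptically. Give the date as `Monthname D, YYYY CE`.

Counting from JDN 2299161 = 15 Oct 1582 gives an offset of -6249 days.

September 5, 1565 CE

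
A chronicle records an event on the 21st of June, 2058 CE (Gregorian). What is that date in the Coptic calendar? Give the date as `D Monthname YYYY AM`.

14 Paoni 1774 AM

Julian Day Number of the source date = 2472901.
Converting JDN 2472901 to the Coptic calendar gives 14 Paoni 1774 AM.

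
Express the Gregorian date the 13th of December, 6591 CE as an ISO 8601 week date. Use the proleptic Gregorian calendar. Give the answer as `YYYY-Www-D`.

The weekday is Tuesday (ISO weekday 2).
That Tuesday belongs to ISO week 50 of ISO year 6591.

6591-W50-2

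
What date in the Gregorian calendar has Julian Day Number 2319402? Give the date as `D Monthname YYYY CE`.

16 March 1638 CE

Counting from JDN 2299161 = 15 Oct 1582 gives an offset of 20241 days.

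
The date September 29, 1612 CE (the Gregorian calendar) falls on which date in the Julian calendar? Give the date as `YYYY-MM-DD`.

For dates in this range the Gregorian date is 10 days ahead of the Julian.
29 September 1612 Gregorian − 10 days → 19 September 1612 Julian.

1612-09-19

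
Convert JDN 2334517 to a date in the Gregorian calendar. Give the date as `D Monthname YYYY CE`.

Counting from JDN 2299161 = 15 Oct 1582 gives an offset of 35356 days.

3 August 1679 CE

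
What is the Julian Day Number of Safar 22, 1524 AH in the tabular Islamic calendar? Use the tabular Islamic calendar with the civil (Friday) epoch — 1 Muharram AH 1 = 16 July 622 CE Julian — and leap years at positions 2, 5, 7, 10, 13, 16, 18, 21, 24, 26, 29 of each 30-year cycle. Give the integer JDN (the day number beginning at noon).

2488191

In the Gregorian calendar the same day is 2 May 2100.
JDN 2451545 is 1 January 2000 CE (Gregorian); the target day is +36646 days from there, so JDN = 2488191.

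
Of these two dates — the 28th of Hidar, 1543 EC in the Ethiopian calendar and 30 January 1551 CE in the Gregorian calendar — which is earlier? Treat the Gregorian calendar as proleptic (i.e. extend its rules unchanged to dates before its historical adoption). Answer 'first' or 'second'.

first

Converting both to JDN: 2287523 vs 2287580; the smaller is the first.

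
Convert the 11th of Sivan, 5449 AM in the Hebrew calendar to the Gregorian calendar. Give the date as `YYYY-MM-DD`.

1689-05-30

Julian Day Number of the source date = 2338105.
Converting JDN 2338105 to the Gregorian calendar gives 30 May 1689 CE.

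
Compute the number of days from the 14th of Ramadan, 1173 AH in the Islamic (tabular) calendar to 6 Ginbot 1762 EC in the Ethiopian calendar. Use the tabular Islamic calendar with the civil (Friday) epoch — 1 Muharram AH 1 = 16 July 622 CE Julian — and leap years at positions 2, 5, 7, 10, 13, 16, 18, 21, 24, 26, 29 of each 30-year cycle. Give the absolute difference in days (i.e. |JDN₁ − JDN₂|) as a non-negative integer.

First date → JDN 2364007; second date → JDN 2367671.
The interval is |2364007 − 2367671| = 3664 days.

3664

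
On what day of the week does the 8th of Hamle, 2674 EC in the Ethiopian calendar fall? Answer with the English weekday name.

Thursday

In the Gregorian calendar this is 20 July 2682 (JDN 2700841).
Since JDN mod 7 = 3 (0 = Monday), the day is Thursday.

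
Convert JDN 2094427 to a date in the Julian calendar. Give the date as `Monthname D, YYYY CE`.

JDN 2094427 is 31 March 1022 in the proleptic Gregorian calendar.
In the Julian calendar that day is March 25, 1022 CE.

March 25, 1022 CE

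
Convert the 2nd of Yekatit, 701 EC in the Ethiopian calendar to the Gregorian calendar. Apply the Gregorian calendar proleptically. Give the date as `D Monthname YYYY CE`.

Both dates share Julian Day Number 1980047; in the Gregorian calendar that is 31 January 709 CE.

31 January 709 CE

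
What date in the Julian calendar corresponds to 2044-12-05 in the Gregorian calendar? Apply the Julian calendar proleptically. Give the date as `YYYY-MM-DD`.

2044-11-22

At this point the Julian calendar is 13 days behind the Gregorian.
5 December 2044 Gregorian − 13 days → 22 November 2044 Julian.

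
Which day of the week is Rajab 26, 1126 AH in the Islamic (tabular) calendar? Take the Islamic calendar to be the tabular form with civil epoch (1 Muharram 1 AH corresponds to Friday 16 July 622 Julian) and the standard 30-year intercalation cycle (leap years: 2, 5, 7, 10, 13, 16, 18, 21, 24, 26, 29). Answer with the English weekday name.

This is JDN 2347304 (7 August 1714 Gregorian).
Since JDN mod 7 = 1 (0 = Monday), the day is Tuesday.

Tuesday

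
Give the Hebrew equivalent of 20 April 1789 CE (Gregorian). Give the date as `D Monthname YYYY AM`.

24 Nisan 5549 AM

Julian Day Number of the source date = 2374589.
Converting JDN 2374589 to the Hebrew calendar gives 24 Nisan 5549 AM.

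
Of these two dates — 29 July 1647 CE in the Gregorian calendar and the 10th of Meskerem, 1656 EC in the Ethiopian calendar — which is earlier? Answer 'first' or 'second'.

first

The two dates have Julian Day Numbers 2322824 and 2328719 respectively.
Since 2322824 < 2328719, the first date comes first.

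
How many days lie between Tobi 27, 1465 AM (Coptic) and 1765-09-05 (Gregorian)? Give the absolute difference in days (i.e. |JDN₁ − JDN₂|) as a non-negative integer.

JDN of the first date = 2359902.
JDN of the second date = 2365961.
|2365961 − 2359902| = 6059.

6059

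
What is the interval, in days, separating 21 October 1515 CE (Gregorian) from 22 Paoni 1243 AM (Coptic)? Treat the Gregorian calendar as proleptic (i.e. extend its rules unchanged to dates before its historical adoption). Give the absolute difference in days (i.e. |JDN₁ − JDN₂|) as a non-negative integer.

JDN of the first date = 2274695.
JDN of the second date = 2278961.
|2278961 − 2274695| = 4266.

4266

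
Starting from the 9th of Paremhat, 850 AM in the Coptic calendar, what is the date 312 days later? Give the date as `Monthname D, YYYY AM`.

The starting date is JDN 2135315; 2135315 + 312 = 2135627.
JDN 2135627 corresponds to Tobi 16, 851 AM.

Tobi 16, 851 AM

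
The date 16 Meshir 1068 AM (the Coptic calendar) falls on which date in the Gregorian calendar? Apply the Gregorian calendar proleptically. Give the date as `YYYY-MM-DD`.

1352-02-19

Both dates share Julian Day Number 2214917; in the Gregorian calendar that is 19 February 1352 CE.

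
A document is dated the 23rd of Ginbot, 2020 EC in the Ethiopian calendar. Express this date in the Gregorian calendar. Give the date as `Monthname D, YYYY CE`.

Julian Day Number of the source date = 2461923.
Converting JDN 2461923 to the Gregorian calendar gives 31 May 2028 CE.

May 31, 2028 CE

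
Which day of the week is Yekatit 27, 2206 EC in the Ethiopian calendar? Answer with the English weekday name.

Tuesday

In the Gregorian calendar this is 8 March 2214 (JDN 2529773).
JDN 2529773 mod 7 = 1, and JDN 0 was a Monday, so this is a Tuesday.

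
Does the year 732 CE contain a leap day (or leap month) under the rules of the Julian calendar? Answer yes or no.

732 mod 4 = 0, so it is a leap year in the Julian calendar.

yes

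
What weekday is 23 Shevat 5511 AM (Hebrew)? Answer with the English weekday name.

Thursday

This is JDN 2360648 (18 February 1751 Gregorian).
Since JDN mod 7 = 3 (0 = Monday), the day is Thursday.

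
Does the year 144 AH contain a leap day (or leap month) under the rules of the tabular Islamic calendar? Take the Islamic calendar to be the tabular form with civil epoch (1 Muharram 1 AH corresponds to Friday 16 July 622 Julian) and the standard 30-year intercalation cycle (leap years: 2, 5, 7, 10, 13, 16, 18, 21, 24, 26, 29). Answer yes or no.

yes

Year 144 AH is year 24 of its 30-year cycle; leap positions are 2, 5, 7, 10, 13, 16, 18, 21, 24, 26, 29, so it is a leap year (355 days).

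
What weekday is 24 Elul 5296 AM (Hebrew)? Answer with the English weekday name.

Sunday

This is JDN 2282335 (20 September 1536 Gregorian).
JDN 2282335 mod 7 = 6, and JDN 0 was a Monday, so this is a Sunday.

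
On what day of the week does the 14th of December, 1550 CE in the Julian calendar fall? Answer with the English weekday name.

Sunday

This is JDN 2287543 (24 December 1550 Gregorian).
2287543 ≡ 6 (mod 7); counting from Monday = 0 gives Sunday.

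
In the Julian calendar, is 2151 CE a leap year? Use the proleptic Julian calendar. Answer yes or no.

no

2151 mod 4 = 3, so it is a common year in the Julian calendar.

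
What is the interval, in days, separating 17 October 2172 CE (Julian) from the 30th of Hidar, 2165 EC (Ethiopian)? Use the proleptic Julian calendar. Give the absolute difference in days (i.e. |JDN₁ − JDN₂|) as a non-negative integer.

40

First date → JDN 2514671; second date → JDN 2514711.
The interval is |2514671 − 2514711| = 40 days.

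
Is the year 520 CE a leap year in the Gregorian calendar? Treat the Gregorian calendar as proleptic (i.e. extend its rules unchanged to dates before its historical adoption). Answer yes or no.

yes

520 is divisible by 4 and not by 100, so it is a leap year.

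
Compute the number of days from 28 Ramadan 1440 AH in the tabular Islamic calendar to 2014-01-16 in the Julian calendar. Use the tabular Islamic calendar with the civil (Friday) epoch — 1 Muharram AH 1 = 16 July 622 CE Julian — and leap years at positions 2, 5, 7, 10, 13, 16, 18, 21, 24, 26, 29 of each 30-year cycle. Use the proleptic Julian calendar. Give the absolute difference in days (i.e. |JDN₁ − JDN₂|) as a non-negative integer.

First date → JDN 2458637; second date → JDN 2456687.
The interval is |2458637 − 2456687| = 1950 days.

1950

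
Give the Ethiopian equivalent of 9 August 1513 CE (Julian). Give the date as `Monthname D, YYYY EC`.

Nehase 16, 1505 EC

Julian Day Number of the source date = 2273902.
Converting JDN 2273902 to the Ethiopian calendar gives 16 Nehase 1505 EC.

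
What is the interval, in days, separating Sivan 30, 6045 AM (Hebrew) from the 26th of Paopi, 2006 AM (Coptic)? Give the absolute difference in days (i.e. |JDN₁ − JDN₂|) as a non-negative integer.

1587

JDN of the first date = 2555824.
JDN of the second date = 2557411.
|2557411 − 2555824| = 1587.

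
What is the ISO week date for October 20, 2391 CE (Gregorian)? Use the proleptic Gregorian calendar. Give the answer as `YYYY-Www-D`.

The weekday is Sunday (ISO weekday 7).
That Sunday belongs to ISO week 42 of ISO year 2391.

2391-W42-7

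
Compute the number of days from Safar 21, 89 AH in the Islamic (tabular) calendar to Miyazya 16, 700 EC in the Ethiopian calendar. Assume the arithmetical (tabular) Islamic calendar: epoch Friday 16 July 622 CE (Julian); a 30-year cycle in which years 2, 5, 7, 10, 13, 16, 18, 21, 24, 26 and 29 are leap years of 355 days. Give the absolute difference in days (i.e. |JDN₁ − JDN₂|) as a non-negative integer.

82

First date → JDN 1979674; second date → JDN 1979756.
The interval is |1979674 − 1979756| = 82 days.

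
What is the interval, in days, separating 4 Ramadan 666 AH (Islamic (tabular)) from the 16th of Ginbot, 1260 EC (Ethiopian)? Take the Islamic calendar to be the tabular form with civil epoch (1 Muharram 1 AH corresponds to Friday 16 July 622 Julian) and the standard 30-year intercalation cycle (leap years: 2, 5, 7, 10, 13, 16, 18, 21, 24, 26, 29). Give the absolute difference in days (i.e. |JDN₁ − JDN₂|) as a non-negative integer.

7

First date → JDN 2184333; second date → JDN 2184326.
The interval is |2184333 − 2184326| = 7 days.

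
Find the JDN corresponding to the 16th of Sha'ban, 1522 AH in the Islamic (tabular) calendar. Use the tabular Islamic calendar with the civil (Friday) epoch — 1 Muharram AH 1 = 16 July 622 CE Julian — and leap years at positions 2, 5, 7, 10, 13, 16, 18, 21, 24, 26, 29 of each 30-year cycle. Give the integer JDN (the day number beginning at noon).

2487654

In the Gregorian calendar the same day is 11 November 2098.
JDN 2451545 is 1 January 2000 CE (Gregorian); the target day is +36109 days from there, so JDN = 2487654.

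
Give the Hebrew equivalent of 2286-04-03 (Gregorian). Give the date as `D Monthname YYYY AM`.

Julian Day Number of the source date = 2556097.
Converting JDN 2556097 to the Hebrew calendar gives 8 Nisan 6046 AM.

8 Nisan 6046 AM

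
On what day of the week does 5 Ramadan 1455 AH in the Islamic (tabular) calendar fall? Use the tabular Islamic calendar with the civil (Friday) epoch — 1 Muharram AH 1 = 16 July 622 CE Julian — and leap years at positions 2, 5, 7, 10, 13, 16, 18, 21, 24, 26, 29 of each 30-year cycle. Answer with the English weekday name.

In the Gregorian calendar this is 27 November 2033 (JDN 2463929).
Since JDN mod 7 = 6 (0 = Monday), the day is Sunday.

Sunday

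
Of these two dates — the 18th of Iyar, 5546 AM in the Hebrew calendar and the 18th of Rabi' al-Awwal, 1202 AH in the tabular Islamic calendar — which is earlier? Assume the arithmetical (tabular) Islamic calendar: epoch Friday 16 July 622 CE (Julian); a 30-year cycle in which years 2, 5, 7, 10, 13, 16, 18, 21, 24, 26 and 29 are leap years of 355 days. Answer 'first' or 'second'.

First date → JDN 2373519; second date → JDN 2374110.
JDN 2373519 < JDN 2374110, so the first date is earlier.

first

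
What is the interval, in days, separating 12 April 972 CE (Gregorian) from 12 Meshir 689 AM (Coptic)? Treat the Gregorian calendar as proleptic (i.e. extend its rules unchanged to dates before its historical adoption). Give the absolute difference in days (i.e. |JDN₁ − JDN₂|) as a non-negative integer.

JDN of the first date = 2076178.
JDN of the second date = 2076483.
|2076483 − 2076178| = 305.

305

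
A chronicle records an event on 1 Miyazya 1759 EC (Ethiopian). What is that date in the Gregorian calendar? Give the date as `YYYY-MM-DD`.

Both dates share Julian Day Number 2366540; in the Gregorian calendar that is 7 April 1767 CE.

1767-04-07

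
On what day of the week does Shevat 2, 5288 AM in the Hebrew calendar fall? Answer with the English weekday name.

Tuesday

Equivalently 3 January 1528 Gregorian, JDN 2279152.
Since JDN mod 7 = 1 (0 = Monday), the day is Tuesday.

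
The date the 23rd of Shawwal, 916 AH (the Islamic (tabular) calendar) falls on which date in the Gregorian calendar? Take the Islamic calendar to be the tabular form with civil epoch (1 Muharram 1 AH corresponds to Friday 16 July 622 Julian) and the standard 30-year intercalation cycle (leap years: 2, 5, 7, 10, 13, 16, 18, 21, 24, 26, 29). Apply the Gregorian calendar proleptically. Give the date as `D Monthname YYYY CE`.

2 February 1511 CE

Julian Day Number of the source date = 2272973.
Converting JDN 2272973 to the Gregorian calendar gives 2 February 1511 CE.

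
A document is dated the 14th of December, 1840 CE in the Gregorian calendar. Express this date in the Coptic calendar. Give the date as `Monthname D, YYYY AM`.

Koiak 6, 1557 AM

Julian Day Number of the source date = 2393454.
Converting JDN 2393454 to the Coptic calendar gives 6 Koiak 1557 AM.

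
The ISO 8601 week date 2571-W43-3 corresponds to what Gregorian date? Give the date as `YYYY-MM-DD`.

ISO week 1 of 2571 is the week containing the first Thursday of 2571.
Week 43, day 3 (Wednesday) lands on 2571-10-23.

2571-10-23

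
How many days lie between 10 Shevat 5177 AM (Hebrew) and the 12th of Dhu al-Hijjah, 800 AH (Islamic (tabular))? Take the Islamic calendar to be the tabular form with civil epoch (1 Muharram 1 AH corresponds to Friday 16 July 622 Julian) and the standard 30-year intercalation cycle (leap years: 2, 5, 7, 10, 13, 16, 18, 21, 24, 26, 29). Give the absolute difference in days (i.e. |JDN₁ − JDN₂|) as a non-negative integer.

6729

First date → JDN 2238644; second date → JDN 2231915.
The interval is |2238644 − 2231915| = 6729 days.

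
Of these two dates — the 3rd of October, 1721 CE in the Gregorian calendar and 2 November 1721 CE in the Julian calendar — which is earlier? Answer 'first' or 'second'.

First date → JDN 2349918; second date → JDN 2349959.
JDN 2349918 < JDN 2349959, so the first date is earlier.

first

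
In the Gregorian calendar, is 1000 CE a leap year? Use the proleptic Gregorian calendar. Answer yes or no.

1000 is divisible by 4; 1000 is divisible by 100 but not 400, so it is a common year.

no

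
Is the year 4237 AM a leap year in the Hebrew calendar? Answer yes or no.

Hebrew year 4237 is year 19 of its 19-year Metonic cycle; leap years are at positions 3, 6, 8, 11, 14, 17, 19, so it is a leap year (13 months).

yes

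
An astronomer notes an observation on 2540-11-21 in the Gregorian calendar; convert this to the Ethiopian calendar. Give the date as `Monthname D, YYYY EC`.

Both dates share Julian Day Number 2649101; in the Ethiopian calendar that is 8 Hidar 2533 EC.

Hidar 8, 2533 EC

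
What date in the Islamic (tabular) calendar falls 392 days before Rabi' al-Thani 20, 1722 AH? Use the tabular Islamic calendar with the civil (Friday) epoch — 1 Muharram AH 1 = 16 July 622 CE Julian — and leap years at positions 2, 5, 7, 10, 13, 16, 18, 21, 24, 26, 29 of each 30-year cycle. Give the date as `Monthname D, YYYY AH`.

Rabi' al-Awwal 12, 1721 AH

Counting 392 days back from JDN 2558413 reaches JDN 2558021, which is Rabi' al-Awwal 12, 1721 AH.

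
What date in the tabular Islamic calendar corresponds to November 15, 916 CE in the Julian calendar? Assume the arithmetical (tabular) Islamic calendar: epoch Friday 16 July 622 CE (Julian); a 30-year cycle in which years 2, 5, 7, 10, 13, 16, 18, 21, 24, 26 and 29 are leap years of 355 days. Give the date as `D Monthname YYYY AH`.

16 Jumada al-Awwal 304 AH

Both dates share Julian Day Number 2055946; in the tabular Islamic calendar that is 16 Jumada al-Awwal 304 AH.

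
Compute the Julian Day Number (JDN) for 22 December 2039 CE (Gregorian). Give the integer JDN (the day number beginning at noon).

JDN 2299161 is 15 October 1582 CE (Gregorian); the target day is +166984 days from there, so JDN = 2466145.

2466145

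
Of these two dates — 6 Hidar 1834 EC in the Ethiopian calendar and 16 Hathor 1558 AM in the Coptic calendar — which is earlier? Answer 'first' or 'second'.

First date → JDN 2393789; second date → JDN 2393799.
JDN 2393789 < JDN 2393799, so the first date is earlier.

first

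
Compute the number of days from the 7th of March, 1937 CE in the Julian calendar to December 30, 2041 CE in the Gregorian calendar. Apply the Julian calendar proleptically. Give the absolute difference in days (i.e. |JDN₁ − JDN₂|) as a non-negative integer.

38271

JDN of the first date = 2428613.
JDN of the second date = 2466884.
|2466884 − 2428613| = 38271.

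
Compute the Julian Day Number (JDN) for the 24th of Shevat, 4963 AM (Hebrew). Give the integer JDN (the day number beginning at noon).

2160491

In the proleptic Gregorian calendar the same day is 14 February 1203.
JDN 2451545 is 1 January 2000 CE (Gregorian); the target day is −291054 days from there, so JDN = 2160491.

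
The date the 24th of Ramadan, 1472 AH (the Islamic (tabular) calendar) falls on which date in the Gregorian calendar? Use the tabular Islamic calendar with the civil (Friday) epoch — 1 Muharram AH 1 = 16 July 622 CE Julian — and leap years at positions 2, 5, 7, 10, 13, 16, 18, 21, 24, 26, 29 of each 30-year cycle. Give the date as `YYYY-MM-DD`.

2050-06-14

Both dates share Julian Day Number 2469972; in the Gregorian calendar that is 14 June 2050 CE.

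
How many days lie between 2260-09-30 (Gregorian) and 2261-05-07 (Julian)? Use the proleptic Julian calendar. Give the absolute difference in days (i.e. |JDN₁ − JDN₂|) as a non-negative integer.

234

First date → JDN 2546781; second date → JDN 2547015.
The interval is |2546781 − 2547015| = 234 days.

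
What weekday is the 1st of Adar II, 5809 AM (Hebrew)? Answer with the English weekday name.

Friday

In the Gregorian calendar this is 5 March 2049 (JDN 2469506).
Since JDN mod 7 = 4 (0 = Monday), the day is Friday.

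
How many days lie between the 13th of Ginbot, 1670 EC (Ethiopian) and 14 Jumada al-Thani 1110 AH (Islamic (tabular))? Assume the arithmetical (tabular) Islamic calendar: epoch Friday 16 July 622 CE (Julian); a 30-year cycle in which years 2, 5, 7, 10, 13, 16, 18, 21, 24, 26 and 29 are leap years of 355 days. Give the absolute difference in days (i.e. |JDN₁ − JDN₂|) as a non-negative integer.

JDN of the first date = 2334075.
JDN of the second date = 2341594.
|2341594 − 2334075| = 7519.

7519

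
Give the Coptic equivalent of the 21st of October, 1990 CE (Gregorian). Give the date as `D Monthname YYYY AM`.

11 Paopi 1707 AM

Both dates share Julian Day Number 2448186; in the Coptic calendar that is 11 Paopi 1707 AM.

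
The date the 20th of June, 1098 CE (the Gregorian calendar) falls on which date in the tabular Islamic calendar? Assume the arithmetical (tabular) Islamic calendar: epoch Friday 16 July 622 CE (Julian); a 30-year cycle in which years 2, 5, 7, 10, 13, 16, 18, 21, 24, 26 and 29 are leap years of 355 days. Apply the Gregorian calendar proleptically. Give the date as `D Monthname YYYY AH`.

Both dates share Julian Day Number 2122267; in the tabular Islamic calendar that is 11 Rajab 491 AH.

11 Rajab 491 AH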